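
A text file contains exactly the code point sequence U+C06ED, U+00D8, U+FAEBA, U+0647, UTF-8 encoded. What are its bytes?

U+C06ED: 4-byte form → F3 80 9B AD.
U+00D8: 2-byte form → C3 98.
U+FAEBA: 4-byte form → F3 BA BA BA.
U+0647: 2-byte form → D9 87.
Concatenated (12 bytes): F3 80 9B AD C3 98 F3 BA BA BA D9 87.

F3 80 9B AD C3 98 F3 BA BA BA D9 87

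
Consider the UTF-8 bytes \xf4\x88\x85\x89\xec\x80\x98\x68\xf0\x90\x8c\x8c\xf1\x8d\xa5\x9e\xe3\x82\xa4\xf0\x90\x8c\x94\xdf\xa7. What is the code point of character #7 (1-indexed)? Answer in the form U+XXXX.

U+10314

Offset 0: leading byte 0xF4 = 11110100 → 4-byte char #1 = F4 88 85 89.
Offset 4: leading byte 0xEC = 11101100 → 3-byte char #2 = EC 80 98.
Offset 7: leading byte 0x68 = 01101000 → 1-byte char #3 = 68.
Offset 8: leading byte 0xF0 = 11110000 → 4-byte char #4 = F0 90 8C 8C.
Offset 12: leading byte 0xF1 = 11110001 → 4-byte char #5 = F1 8D A5 9E.
Offset 16: leading byte 0xE3 = 11100011 → 3-byte char #6 = E3 82 A4.
Offset 19: leading byte 0xF0 = 11110000 → 4-byte char #7 = F0 90 8C 94.
Leading byte 0xF0 = 11110000 matches 11110xxx → 4-byte sequence.
Byte 1: 0xF0 = 11110000, payload 000 (3 bits).
Byte 2: 0x90 = 10010000 (10xxxxxx ✓), payload 010000.
Byte 3: 0x8C = 10001100 (10xxxxxx ✓), payload 001100.
Byte 4: 0x94 = 10010100 (10xxxxxx ✓), payload 010100.
Concatenate: 000010000001100010100 = 0x10314 (21 bits → U+10314).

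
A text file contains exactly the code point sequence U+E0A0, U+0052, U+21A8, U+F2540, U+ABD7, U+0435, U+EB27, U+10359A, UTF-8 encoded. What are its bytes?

EE 82 A0 52 E2 86 A8 F3 B2 95 80 EA AF 97 D0 B5 EE AC A7 F4 83 96 9A

U+E0A0: 3-byte form → EE 82 A0.
U+0052: 1-byte form → 52.
U+21A8: 3-byte form → E2 86 A8.
U+F2540: 4-byte form → F3 B2 95 80.
U+ABD7: 3-byte form → EA AF 97.
U+0435: 2-byte form → D0 B5.
U+EB27: 3-byte form → EE AC A7.
U+10359A: 4-byte form → F4 83 96 9A.
Concatenated (23 bytes): EE 82 A0 52 E2 86 A8 F3 B2 95 80 EA AF 97 D0 B5 EE AC A7 F4 83 96 9A.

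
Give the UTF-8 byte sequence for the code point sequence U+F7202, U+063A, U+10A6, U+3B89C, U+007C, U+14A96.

U+F7202: 4-byte form → F3 B7 88 82.
U+063A: 2-byte form → D8 BA.
U+10A6: 3-byte form → E1 82 A6.
U+3B89C: 4-byte form → F0 BB A2 9C.
U+007C: 1-byte form → 7C.
U+14A96: 4-byte form → F0 94 AA 96.
Concatenated (18 bytes): F3 B7 88 82 D8 BA E1 82 A6 F0 BB A2 9C 7C F0 94 AA 96.

F3 B7 88 82 D8 BA E1 82 A6 F0 BB A2 9C 7C F0 94 AA 96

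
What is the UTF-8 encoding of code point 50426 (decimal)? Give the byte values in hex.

U+C4FA = 0xC4FA = 50426 decimal. In range U+0800–U+FFFF → 3-byte form: 1110xxxx 10xxxxxx 10xxxxxx.
Binary (16 bits): 1100010011111010.
Split 4+6+6: 1100 | 010011 | 111010.
Byte 1: 11101100 = 0xEC.
Byte 2: 10010011 = 0x93.
Byte 3: 10111010 = 0xBA.

EC 93 BA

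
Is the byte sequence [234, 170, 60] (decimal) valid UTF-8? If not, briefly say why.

Leading byte 0xEA = 11101010 → 3-byte form.
Byte 3 is 0x3C = 00111100, which is not 10xxxxxx — expected a continuation byte.

invalid (non-continuation byte where continuation expected)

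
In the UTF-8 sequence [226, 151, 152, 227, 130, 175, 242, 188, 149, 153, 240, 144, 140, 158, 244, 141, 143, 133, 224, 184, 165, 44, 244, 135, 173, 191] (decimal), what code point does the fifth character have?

Offset 0: leading byte 0xE2 = 11100010 → 3-byte char #1 = E2 97 98.
Offset 3: leading byte 0xE3 = 11100011 → 3-byte char #2 = E3 82 AF.
Offset 6: leading byte 0xF2 = 11110010 → 4-byte char #3 = F2 BC 95 99.
Offset 10: leading byte 0xF0 = 11110000 → 4-byte char #4 = F0 90 8C 9E.
Offset 14: leading byte 0xF4 = 11110100 → 4-byte char #5 = F4 8D 8F 85.
Leading byte 0xF4 = 11110100 matches 11110xxx → 4-byte sequence.
Byte 1: 0xF4 = 11110100, payload 100 (3 bits).
Byte 2: 0x8D = 10001101 (10xxxxxx ✓), payload 001101.
Byte 3: 0x8F = 10001111 (10xxxxxx ✓), payload 001111.
Byte 4: 0x85 = 10000101 (10xxxxxx ✓), payload 000101.
Concatenate: 100001101001111000101 = 0x10D3C5 (21 bits → U+10D3C5).

U+10D3C5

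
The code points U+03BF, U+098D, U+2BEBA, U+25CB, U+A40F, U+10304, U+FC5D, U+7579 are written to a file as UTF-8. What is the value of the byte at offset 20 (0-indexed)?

0xB1

U+03BF → 2-byte form CE BF at offsets 0–1.
U+098D → 3-byte form E0 A6 8D at offsets 2–4.
U+2BEBA → 4-byte form F0 AB BA BA at offsets 5–8.
U+25CB → 3-byte form E2 97 8B at offsets 9–11.
U+A40F → 3-byte form EA 90 8F at offsets 12–14.
U+10304 → 4-byte form F0 90 8C 84 at offsets 15–18.
U+FC5D → 3-byte form EF B1 9D at offsets 19–21.
Offset 20 falls in char 7's range; it's byte 2 of EF B1 9D = 0xB1.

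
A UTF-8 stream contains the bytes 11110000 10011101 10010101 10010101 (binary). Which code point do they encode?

Leading byte 0xF0 = 11110000 matches 11110xxx → 4-byte sequence.
Byte 1: 0xF0 = 11110000, payload 000 (3 bits).
Byte 2: 0x9D = 10011101 (10xxxxxx ✓), payload 011101.
Byte 3: 0x95 = 10010101 (10xxxxxx ✓), payload 010101.
Byte 4: 0x95 = 10010101 (10xxxxxx ✓), payload 010101.
Concatenate: 000011101010101010101 = 0x1D555 (21 bits → U+1D555).

U+1D555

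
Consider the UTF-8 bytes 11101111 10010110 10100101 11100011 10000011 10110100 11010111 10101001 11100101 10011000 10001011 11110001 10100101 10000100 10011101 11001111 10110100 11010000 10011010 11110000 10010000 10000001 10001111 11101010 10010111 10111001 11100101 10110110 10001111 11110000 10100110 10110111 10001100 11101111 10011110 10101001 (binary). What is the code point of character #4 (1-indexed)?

U+560B

Offset 0: leading byte 0xEF = 11101111 → 3-byte char #1 = EF 96 A5.
Offset 3: leading byte 0xE3 = 11100011 → 3-byte char #2 = E3 83 B4.
Offset 6: leading byte 0xD7 = 11010111 → 2-byte char #3 = D7 A9.
Offset 8: leading byte 0xE5 = 11100101 → 3-byte char #4 = E5 98 8B.
Leading byte 0xE5 = 11100101 matches 1110xxxx → 3-byte sequence.
Byte 1: 0xE5 = 11100101, payload 0101 (4 bits).
Byte 2: 0x98 = 10011000 (10xxxxxx ✓), payload 011000.
Byte 3: 0x8B = 10001011 (10xxxxxx ✓), payload 001011.
Concatenate: 0101011000001011 = 0x560B (16 bits → U+560B).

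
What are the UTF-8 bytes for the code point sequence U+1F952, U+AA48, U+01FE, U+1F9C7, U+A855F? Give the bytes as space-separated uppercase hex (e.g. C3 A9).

U+1F952: 4-byte form → F0 9F A5 92.
U+AA48: 3-byte form → EA A9 88.
U+01FE: 2-byte form → C7 BE.
U+1F9C7: 4-byte form → F0 9F A7 87.
U+A855F: 4-byte form → F2 A8 95 9F.
Concatenated (17 bytes): F0 9F A5 92 EA A9 88 C7 BE F0 9F A7 87 F2 A8 95 9F.

F0 9F A5 92 EA A9 88 C7 BE F0 9F A7 87 F2 A8 95 9F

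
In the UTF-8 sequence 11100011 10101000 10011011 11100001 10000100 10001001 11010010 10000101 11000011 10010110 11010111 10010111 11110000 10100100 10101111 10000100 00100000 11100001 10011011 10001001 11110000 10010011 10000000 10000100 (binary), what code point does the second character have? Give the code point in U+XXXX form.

U+1109

Offset 0: leading byte 0xE3 = 11100011 → 3-byte char #1 = E3 A8 9B.
Offset 3: leading byte 0xE1 = 11100001 → 3-byte char #2 = E1 84 89.
Leading byte 0xE1 = 11100001 matches 1110xxxx → 3-byte sequence.
Byte 1: 0xE1 = 11100001, payload 0001 (4 bits).
Byte 2: 0x84 = 10000100 (10xxxxxx ✓), payload 000100.
Byte 3: 0x89 = 10001001 (10xxxxxx ✓), payload 001001.
Concatenate: 0001000100001001 = 0x1109 (16 bits → U+1109).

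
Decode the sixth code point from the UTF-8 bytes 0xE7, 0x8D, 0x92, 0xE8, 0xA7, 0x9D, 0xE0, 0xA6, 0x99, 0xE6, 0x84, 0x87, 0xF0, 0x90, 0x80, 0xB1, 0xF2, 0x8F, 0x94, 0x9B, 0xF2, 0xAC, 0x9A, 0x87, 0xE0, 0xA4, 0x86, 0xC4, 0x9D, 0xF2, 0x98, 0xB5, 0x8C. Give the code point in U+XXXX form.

Offset 0: leading byte 0xE7 = 11100111 → 3-byte char #1 = E7 8D 92.
Offset 3: leading byte 0xE8 = 11101000 → 3-byte char #2 = E8 A7 9D.
Offset 6: leading byte 0xE0 = 11100000 → 3-byte char #3 = E0 A6 99.
Offset 9: leading byte 0xE6 = 11100110 → 3-byte char #4 = E6 84 87.
Offset 12: leading byte 0xF0 = 11110000 → 4-byte char #5 = F0 90 80 B1.
Offset 16: leading byte 0xF2 = 11110010 → 4-byte char #6 = F2 8F 94 9B.
Leading byte 0xF2 = 11110010 matches 11110xxx → 4-byte sequence.
Byte 1: 0xF2 = 11110010, payload 010 (3 bits).
Byte 2: 0x8F = 10001111 (10xxxxxx ✓), payload 001111.
Byte 3: 0x94 = 10010100 (10xxxxxx ✓), payload 010100.
Byte 4: 0x9B = 10011011 (10xxxxxx ✓), payload 011011.
Concatenate: 010001111010100011011 = 0x8F51B (21 bits → U+8F51B).

U+8F51B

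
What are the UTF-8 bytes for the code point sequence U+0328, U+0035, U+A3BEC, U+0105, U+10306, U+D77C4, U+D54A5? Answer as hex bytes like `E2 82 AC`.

U+0328: 2-byte form → CC A8.
U+0035: 1-byte form → 35.
U+A3BEC: 4-byte form → F2 A3 AF AC.
U+0105: 2-byte form → C4 85.
U+10306: 4-byte form → F0 90 8C 86.
U+D77C4: 4-byte form → F3 97 9F 84.
U+D54A5: 4-byte form → F3 95 92 A5.
Concatenated (21 bytes): CC A8 35 F2 A3 AF AC C4 85 F0 90 8C 86 F3 97 9F 84 F3 95 92 A5.

CC A8 35 F2 A3 AF AC C4 85 F0 90 8C 86 F3 97 9F 84 F3 95 92 A5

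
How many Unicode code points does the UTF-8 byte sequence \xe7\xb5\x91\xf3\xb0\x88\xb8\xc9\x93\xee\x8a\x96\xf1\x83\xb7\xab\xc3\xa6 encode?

Byte at offset 0: 0xE7 = 11100111 → 3-byte char (#1). Advance 3.
Byte at offset 3: 0xF3 = 11110011 → 4-byte char (#2). Advance 4.
Byte at offset 7: 0xC9 = 11001001 → 2-byte char (#3). Advance 2.
Byte at offset 9: 0xEE = 11101110 → 3-byte char (#4). Advance 3.
Byte at offset 12: 0xF1 = 11110001 → 4-byte char (#5). Advance 4.
Byte at offset 16: 0xC3 = 11000011 → 2-byte char (#6). Advance 2.
Reached end at offset 18 after 6 code points.

6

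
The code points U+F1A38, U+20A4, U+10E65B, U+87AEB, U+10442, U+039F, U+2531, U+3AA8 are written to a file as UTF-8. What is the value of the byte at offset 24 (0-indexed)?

0xE3

U+F1A38 → 4-byte form F3 B1 A8 B8 at offsets 0–3.
U+20A4 → 3-byte form E2 82 A4 at offsets 4–6.
U+10E65B → 4-byte form F4 8E 99 9B at offsets 7–10.
U+87AEB → 4-byte form F2 87 AB AB at offsets 11–14.
U+10442 → 4-byte form F0 90 91 82 at offsets 15–18.
U+039F → 2-byte form CE 9F at offsets 19–20.
U+2531 → 3-byte form E2 94 B1 at offsets 21–23.
U+3AA8 → 3-byte form E3 AA A8 at offsets 24–26.
Offset 24 falls in char 8's range; it's byte 1 of E3 AA A8 = 0xE3.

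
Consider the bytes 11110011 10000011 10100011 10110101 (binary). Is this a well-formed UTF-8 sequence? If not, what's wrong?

Leading byte 0xF3 = 11110011 → 4-byte form.
Continuation bytes 0x83=10000011, 0xA3=10100011, 0xB5=10110101 all match 10xxxxxx.
Decoded value 0xC38F5 is ≥ 0x10000 (shortest form) and not a surrogate.

valid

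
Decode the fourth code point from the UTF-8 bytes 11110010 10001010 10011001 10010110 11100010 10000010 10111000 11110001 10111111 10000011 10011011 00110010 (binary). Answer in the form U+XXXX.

U+0032

Offset 0: leading byte 0xF2 = 11110010 → 4-byte char #1 = F2 8A 99 96.
Offset 4: leading byte 0xE2 = 11100010 → 3-byte char #2 = E2 82 B8.
Offset 7: leading byte 0xF1 = 11110001 → 4-byte char #3 = F1 BF 83 9B.
Offset 11: leading byte 0x32 = 00110010 → 1-byte char #4 = 32.
Leading byte 0x32 = 00110010 matches 0xxxxxxx → 1-byte sequence.
Byte 1: 0x32 = 00110010, payload 0110010 (7 bits).
Concatenate: 0110010 = 0x32 (7 bits → U+0032).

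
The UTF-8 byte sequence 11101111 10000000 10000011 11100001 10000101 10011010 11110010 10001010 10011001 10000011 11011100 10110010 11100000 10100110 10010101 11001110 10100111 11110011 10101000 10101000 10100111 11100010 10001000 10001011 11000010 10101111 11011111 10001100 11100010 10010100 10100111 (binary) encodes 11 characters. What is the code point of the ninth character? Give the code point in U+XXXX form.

U+00AF

Offset 0: leading byte 0xEF = 11101111 → 3-byte char #1 = EF 80 83.
Offset 3: leading byte 0xE1 = 11100001 → 3-byte char #2 = E1 85 9A.
Offset 6: leading byte 0xF2 = 11110010 → 4-byte char #3 = F2 8A 99 83.
Offset 10: leading byte 0xDC = 11011100 → 2-byte char #4 = DC B2.
Offset 12: leading byte 0xE0 = 11100000 → 3-byte char #5 = E0 A6 95.
Offset 15: leading byte 0xCE = 11001110 → 2-byte char #6 = CE A7.
Offset 17: leading byte 0xF3 = 11110011 → 4-byte char #7 = F3 A8 A8 A7.
Offset 21: leading byte 0xE2 = 11100010 → 3-byte char #8 = E2 88 8B.
Offset 24: leading byte 0xC2 = 11000010 → 2-byte char #9 = C2 AF.
Leading byte 0xC2 = 11000010 matches 110xxxxx → 2-byte sequence.
Byte 1: 0xC2 = 11000010, payload 00010 (5 bits).
Byte 2: 0xAF = 10101111 (10xxxxxx ✓), payload 101111.
Concatenate: 00010101111 = 0xAF (11 bits → U+00AF).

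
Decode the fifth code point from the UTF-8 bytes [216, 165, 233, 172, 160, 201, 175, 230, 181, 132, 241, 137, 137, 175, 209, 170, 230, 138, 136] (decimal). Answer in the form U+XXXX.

U+4926F

Offset 0: leading byte 0xD8 = 11011000 → 2-byte char #1 = D8 A5.
Offset 2: leading byte 0xE9 = 11101001 → 3-byte char #2 = E9 AC A0.
Offset 5: leading byte 0xC9 = 11001001 → 2-byte char #3 = C9 AF.
Offset 7: leading byte 0xE6 = 11100110 → 3-byte char #4 = E6 B5 84.
Offset 10: leading byte 0xF1 = 11110001 → 4-byte char #5 = F1 89 89 AF.
Leading byte 0xF1 = 11110001 matches 11110xxx → 4-byte sequence.
Byte 1: 0xF1 = 11110001, payload 001 (3 bits).
Byte 2: 0x89 = 10001001 (10xxxxxx ✓), payload 001001.
Byte 3: 0x89 = 10001001 (10xxxxxx ✓), payload 001001.
Byte 4: 0xAF = 10101111 (10xxxxxx ✓), payload 101111.
Concatenate: 001001001001001101111 = 0x4926F (21 bits → U+4926F).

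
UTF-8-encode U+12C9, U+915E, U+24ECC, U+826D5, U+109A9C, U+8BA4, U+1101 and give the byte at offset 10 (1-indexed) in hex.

1-indexed offset 10 is 0-indexed offset 9.
U+12C9 → 3-byte form E1 8B 89 at offsets 0–2.
U+915E → 3-byte form E9 85 9E at offsets 3–5.
U+24ECC → 4-byte form F0 A4 BB 8C at offsets 6–9.
Offset 9 falls in char 3's range; it's byte 4 of F0 A4 BB 8C = 0x8C.

0x8C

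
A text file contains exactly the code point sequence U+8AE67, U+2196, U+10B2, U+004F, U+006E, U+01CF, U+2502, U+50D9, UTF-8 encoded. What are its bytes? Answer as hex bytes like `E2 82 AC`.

U+8AE67: 4-byte form → F2 8A B9 A7.
U+2196: 3-byte form → E2 86 96.
U+10B2: 3-byte form → E1 82 B2.
U+004F: 1-byte form → 4F.
U+006E: 1-byte form → 6E.
U+01CF: 2-byte form → C7 8F.
U+2502: 3-byte form → E2 94 82.
U+50D9: 3-byte form → E5 83 99.
Concatenated (20 bytes): F2 8A B9 A7 E2 86 96 E1 82 B2 4F 6E C7 8F E2 94 82 E5 83 99.

F2 8A B9 A7 E2 86 96 E1 82 B2 4F 6E C7 8F E2 94 82 E5 83 99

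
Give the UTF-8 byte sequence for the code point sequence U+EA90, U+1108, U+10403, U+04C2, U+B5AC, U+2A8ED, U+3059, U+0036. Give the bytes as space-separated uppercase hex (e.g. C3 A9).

EE AA 90 E1 84 88 F0 90 90 83 D3 82 EB 96 AC F0 AA A3 AD E3 81 99 36

U+EA90: 3-byte form → EE AA 90.
U+1108: 3-byte form → E1 84 88.
U+10403: 4-byte form → F0 90 90 83.
U+04C2: 2-byte form → D3 82.
U+B5AC: 3-byte form → EB 96 AC.
U+2A8ED: 4-byte form → F0 AA A3 AD.
U+3059: 3-byte form → E3 81 99.
U+0036: 1-byte form → 36.
Concatenated (23 bytes): EE AA 90 E1 84 88 F0 90 90 83 D3 82 EB 96 AC F0 AA A3 AD E3 81 99 36.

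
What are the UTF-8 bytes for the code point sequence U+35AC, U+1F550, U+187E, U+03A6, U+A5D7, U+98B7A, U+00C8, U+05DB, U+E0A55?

U+35AC: 3-byte form → E3 96 AC.
U+1F550: 4-byte form → F0 9F 95 90.
U+187E: 3-byte form → E1 A1 BE.
U+03A6: 2-byte form → CE A6.
U+A5D7: 3-byte form → EA 97 97.
U+98B7A: 4-byte form → F2 98 AD BA.
U+00C8: 2-byte form → C3 88.
U+05DB: 2-byte form → D7 9B.
U+E0A55: 4-byte form → F3 A0 A9 95.
Concatenated (27 bytes): E3 96 AC F0 9F 95 90 E1 A1 BE CE A6 EA 97 97 F2 98 AD BA C3 88 D7 9B F3 A0 A9 95.

E3 96 AC F0 9F 95 90 E1 A1 BE CE A6 EA 97 97 F2 98 AD BA C3 88 D7 9B F3 A0 A9 95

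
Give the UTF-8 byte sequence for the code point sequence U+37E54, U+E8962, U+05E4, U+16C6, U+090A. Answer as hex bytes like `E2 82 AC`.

F0 B7 B9 94 F3 A8 A5 A2 D7 A4 E1 9B 86 E0 A4 8A

U+37E54: 4-byte form → F0 B7 B9 94.
U+E8962: 4-byte form → F3 A8 A5 A2.
U+05E4: 2-byte form → D7 A4.
U+16C6: 3-byte form → E1 9B 86.
U+090A: 3-byte form → E0 A4 8A.
Concatenated (16 bytes): F0 B7 B9 94 F3 A8 A5 A2 D7 A4 E1 9B 86 E0 A4 8A.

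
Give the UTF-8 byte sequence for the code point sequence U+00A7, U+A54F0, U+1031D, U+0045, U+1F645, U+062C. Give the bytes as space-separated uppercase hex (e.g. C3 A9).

C2 A7 F2 A5 93 B0 F0 90 8C 9D 45 F0 9F 99 85 D8 AC

U+00A7: 2-byte form → C2 A7.
U+A54F0: 4-byte form → F2 A5 93 B0.
U+1031D: 4-byte form → F0 90 8C 9D.
U+0045: 1-byte form → 45.
U+1F645: 4-byte form → F0 9F 99 85.
U+062C: 2-byte form → D8 AC.
Concatenated (17 bytes): C2 A7 F2 A5 93 B0 F0 90 8C 9D 45 F0 9F 99 85 D8 AC.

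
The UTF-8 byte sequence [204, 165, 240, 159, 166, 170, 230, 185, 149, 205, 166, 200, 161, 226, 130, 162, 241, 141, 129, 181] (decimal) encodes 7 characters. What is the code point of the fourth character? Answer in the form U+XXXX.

U+0366

Offset 0: leading byte 0xCC = 11001100 → 2-byte char #1 = CC A5.
Offset 2: leading byte 0xF0 = 11110000 → 4-byte char #2 = F0 9F A6 AA.
Offset 6: leading byte 0xE6 = 11100110 → 3-byte char #3 = E6 B9 95.
Offset 9: leading byte 0xCD = 11001101 → 2-byte char #4 = CD A6.
Leading byte 0xCD = 11001101 matches 110xxxxx → 2-byte sequence.
Byte 1: 0xCD = 11001101, payload 01101 (5 bits).
Byte 2: 0xA6 = 10100110 (10xxxxxx ✓), payload 100110.
Concatenate: 01101100110 = 0x366 (11 bits → U+0366).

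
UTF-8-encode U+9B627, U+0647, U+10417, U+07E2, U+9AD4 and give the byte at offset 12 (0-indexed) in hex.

0xE9

U+9B627 → 4-byte form F2 9B 98 A7 at offsets 0–3.
U+0647 → 2-byte form D9 87 at offsets 4–5.
U+10417 → 4-byte form F0 90 90 97 at offsets 6–9.
U+07E2 → 2-byte form DF A2 at offsets 10–11.
U+9AD4 → 3-byte form E9 AB 94 at offsets 12–14.
Offset 12 falls in char 5's range; it's byte 1 of E9 AB 94 = 0xE9.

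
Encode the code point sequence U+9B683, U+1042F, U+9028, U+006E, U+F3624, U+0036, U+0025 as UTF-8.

F2 9B 9A 83 F0 90 90 AF E9 80 A8 6E F3 B3 98 A4 36 25

U+9B683: 4-byte form → F2 9B 9A 83.
U+1042F: 4-byte form → F0 90 90 AF.
U+9028: 3-byte form → E9 80 A8.
U+006E: 1-byte form → 6E.
U+F3624: 4-byte form → F3 B3 98 A4.
U+0036: 1-byte form → 36.
U+0025: 1-byte form → 25.
Concatenated (18 bytes): F2 9B 9A 83 F0 90 90 AF E9 80 A8 6E F3 B3 98 A4 36 25.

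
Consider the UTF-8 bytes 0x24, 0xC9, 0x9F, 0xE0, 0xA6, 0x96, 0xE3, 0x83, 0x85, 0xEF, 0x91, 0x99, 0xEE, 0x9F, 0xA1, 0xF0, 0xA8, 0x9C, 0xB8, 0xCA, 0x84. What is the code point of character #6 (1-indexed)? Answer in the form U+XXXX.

Offset 0: leading byte 0x24 = 00100100 → 1-byte char #1 = 24.
Offset 1: leading byte 0xC9 = 11001001 → 2-byte char #2 = C9 9F.
Offset 3: leading byte 0xE0 = 11100000 → 3-byte char #3 = E0 A6 96.
Offset 6: leading byte 0xE3 = 11100011 → 3-byte char #4 = E3 83 85.
Offset 9: leading byte 0xEF = 11101111 → 3-byte char #5 = EF 91 99.
Offset 12: leading byte 0xEE = 11101110 → 3-byte char #6 = EE 9F A1.
Leading byte 0xEE = 11101110 matches 1110xxxx → 3-byte sequence.
Byte 1: 0xEE = 11101110, payload 1110 (4 bits).
Byte 2: 0x9F = 10011111 (10xxxxxx ✓), payload 011111.
Byte 3: 0xA1 = 10100001 (10xxxxxx ✓), payload 100001.
Concatenate: 1110011111100001 = 0xE7E1 (16 bits → U+E7E1).

U+E7E1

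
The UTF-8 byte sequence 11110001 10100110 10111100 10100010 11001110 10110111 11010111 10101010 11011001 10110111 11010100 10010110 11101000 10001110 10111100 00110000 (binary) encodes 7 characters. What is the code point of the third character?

Offset 0: leading byte 0xF1 = 11110001 → 4-byte char #1 = F1 A6 BC A2.
Offset 4: leading byte 0xCE = 11001110 → 2-byte char #2 = CE B7.
Offset 6: leading byte 0xD7 = 11010111 → 2-byte char #3 = D7 AA.
Leading byte 0xD7 = 11010111 matches 110xxxxx → 2-byte sequence.
Byte 1: 0xD7 = 11010111, payload 10111 (5 bits).
Byte 2: 0xAA = 10101010 (10xxxxxx ✓), payload 101010.
Concatenate: 10111101010 = 0x5EA (11 bits → U+05EA).

U+05EA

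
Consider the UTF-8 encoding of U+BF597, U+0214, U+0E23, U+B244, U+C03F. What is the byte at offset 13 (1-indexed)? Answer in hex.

0xEC

1-indexed offset 13 is 0-indexed offset 12.
U+BF597 → 4-byte form F2 BF 96 97 at offsets 0–3.
U+0214 → 2-byte form C8 94 at offsets 4–5.
U+0E23 → 3-byte form E0 B8 A3 at offsets 6–8.
U+B244 → 3-byte form EB 89 84 at offsets 9–11.
U+C03F → 3-byte form EC 80 BF at offsets 12–14.
Offset 12 falls in char 5's range; it's byte 1 of EC 80 BF = 0xEC.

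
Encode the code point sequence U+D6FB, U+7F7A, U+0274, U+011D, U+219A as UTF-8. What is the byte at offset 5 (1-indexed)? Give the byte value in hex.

0xBD

1-indexed offset 5 is 0-indexed offset 4.
U+D6FB → 3-byte form ED 9B BB at offsets 0–2.
U+7F7A → 3-byte form E7 BD BA at offsets 3–5.
Offset 4 falls in char 2's range; it's byte 2 of E7 BD BA = 0xBD.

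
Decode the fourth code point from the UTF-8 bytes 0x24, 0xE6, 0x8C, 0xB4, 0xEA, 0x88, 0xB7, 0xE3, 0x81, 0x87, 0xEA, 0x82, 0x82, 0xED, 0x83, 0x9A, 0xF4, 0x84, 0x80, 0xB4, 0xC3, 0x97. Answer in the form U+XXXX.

Offset 0: leading byte 0x24 = 00100100 → 1-byte char #1 = 24.
Offset 1: leading byte 0xE6 = 11100110 → 3-byte char #2 = E6 8C B4.
Offset 4: leading byte 0xEA = 11101010 → 3-byte char #3 = EA 88 B7.
Offset 7: leading byte 0xE3 = 11100011 → 3-byte char #4 = E3 81 87.
Leading byte 0xE3 = 11100011 matches 1110xxxx → 3-byte sequence.
Byte 1: 0xE3 = 11100011, payload 0011 (4 bits).
Byte 2: 0x81 = 10000001 (10xxxxxx ✓), payload 000001.
Byte 3: 0x87 = 10000111 (10xxxxxx ✓), payload 000111.
Concatenate: 0011000001000111 = 0x3047 (16 bits → U+3047).

U+3047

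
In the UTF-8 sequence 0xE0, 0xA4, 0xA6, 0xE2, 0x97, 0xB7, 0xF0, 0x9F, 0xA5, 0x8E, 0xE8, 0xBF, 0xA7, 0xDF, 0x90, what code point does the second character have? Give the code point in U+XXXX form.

Offset 0: leading byte 0xE0 = 11100000 → 3-byte char #1 = E0 A4 A6.
Offset 3: leading byte 0xE2 = 11100010 → 3-byte char #2 = E2 97 B7.
Leading byte 0xE2 = 11100010 matches 1110xxxx → 3-byte sequence.
Byte 1: 0xE2 = 11100010, payload 0010 (4 bits).
Byte 2: 0x97 = 10010111 (10xxxxxx ✓), payload 010111.
Byte 3: 0xB7 = 10110111 (10xxxxxx ✓), payload 110111.
Concatenate: 0010010111110111 = 0x25F7 (16 bits → U+25F7).

U+25F7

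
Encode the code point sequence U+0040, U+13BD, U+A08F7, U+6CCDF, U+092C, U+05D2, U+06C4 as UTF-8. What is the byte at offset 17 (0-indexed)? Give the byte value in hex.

U+0040 → 1-byte form 40 at offsets 0–0.
U+13BD → 3-byte form E1 8E BD at offsets 1–3.
U+A08F7 → 4-byte form F2 A0 A3 B7 at offsets 4–7.
U+6CCDF → 4-byte form F1 AC B3 9F at offsets 8–11.
U+092C → 3-byte form E0 A4 AC at offsets 12–14.
U+05D2 → 2-byte form D7 92 at offsets 15–16.
U+06C4 → 2-byte form DB 84 at offsets 17–18.
Offset 17 falls in char 7's range; it's byte 1 of DB 84 = 0xDB.

0xDB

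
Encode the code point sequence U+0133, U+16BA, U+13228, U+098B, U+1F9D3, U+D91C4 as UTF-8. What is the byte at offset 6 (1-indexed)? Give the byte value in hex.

0xF0

1-indexed offset 6 is 0-indexed offset 5.
U+0133 → 2-byte form C4 B3 at offsets 0–1.
U+16BA → 3-byte form E1 9A BA at offsets 2–4.
U+13228 → 4-byte form F0 93 88 A8 at offsets 5–8.
Offset 5 falls in char 3's range; it's byte 1 of F0 93 88 A8 = 0xF0.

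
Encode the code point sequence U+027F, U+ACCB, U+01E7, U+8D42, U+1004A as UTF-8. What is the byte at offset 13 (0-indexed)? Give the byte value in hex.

U+027F → 2-byte form C9 BF at offsets 0–1.
U+ACCB → 3-byte form EA B3 8B at offsets 2–4.
U+01E7 → 2-byte form C7 A7 at offsets 5–6.
U+8D42 → 3-byte form E8 B5 82 at offsets 7–9.
U+1004A → 4-byte form F0 90 81 8A at offsets 10–13.
Offset 13 falls in char 5's range; it's byte 4 of F0 90 81 8A = 0x8A.

0x8A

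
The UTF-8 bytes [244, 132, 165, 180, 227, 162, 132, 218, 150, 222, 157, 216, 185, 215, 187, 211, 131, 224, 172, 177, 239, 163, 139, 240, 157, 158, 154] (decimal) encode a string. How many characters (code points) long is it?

10

Byte at offset 0: 0xF4 = 11110100 → 4-byte char (#1). Advance 4.
Byte at offset 4: 0xE3 = 11100011 → 3-byte char (#2). Advance 3.
Byte at offset 7: 0xDA = 11011010 → 2-byte char (#3). Advance 2.
Byte at offset 9: 0xDE = 11011110 → 2-byte char (#4). Advance 2.
Byte at offset 11: 0xD8 = 11011000 → 2-byte char (#5). Advance 2.
Byte at offset 13: 0xD7 = 11010111 → 2-byte char (#6). Advance 2.
Byte at offset 15: 0xD3 = 11010011 → 2-byte char (#7). Advance 2.
Byte at offset 17: 0xE0 = 11100000 → 3-byte char (#8). Advance 3.
Byte at offset 20: 0xEF = 11101111 → 3-byte char (#9). Advance 3.
Byte at offset 23: 0xF0 = 11110000 → 4-byte char (#10). Advance 4.
Reached end at offset 27 after 10 code points.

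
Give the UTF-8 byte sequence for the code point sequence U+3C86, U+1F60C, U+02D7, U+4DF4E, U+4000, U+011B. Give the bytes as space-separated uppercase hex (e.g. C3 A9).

U+3C86: 3-byte form → E3 B2 86.
U+1F60C: 4-byte form → F0 9F 98 8C.
U+02D7: 2-byte form → CB 97.
U+4DF4E: 4-byte form → F1 8D BD 8E.
U+4000: 3-byte form → E4 80 80.
U+011B: 2-byte form → C4 9B.
Concatenated (18 bytes): E3 B2 86 F0 9F 98 8C CB 97 F1 8D BD 8E E4 80 80 C4 9B.

E3 B2 86 F0 9F 98 8C CB 97 F1 8D BD 8E E4 80 80 C4 9B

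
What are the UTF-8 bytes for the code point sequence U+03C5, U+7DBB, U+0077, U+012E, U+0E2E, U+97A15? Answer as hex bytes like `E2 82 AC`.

CF 85 E7 B6 BB 77 C4 AE E0 B8 AE F2 97 A8 95

U+03C5: 2-byte form → CF 85.
U+7DBB: 3-byte form → E7 B6 BB.
U+0077: 1-byte form → 77.
U+012E: 2-byte form → C4 AE.
U+0E2E: 3-byte form → E0 B8 AE.
U+97A15: 4-byte form → F2 97 A8 95.
Concatenated (15 bytes): CF 85 E7 B6 BB 77 C4 AE E0 B8 AE F2 97 A8 95.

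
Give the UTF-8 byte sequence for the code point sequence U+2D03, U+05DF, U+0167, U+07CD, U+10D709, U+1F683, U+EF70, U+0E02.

U+2D03: 3-byte form → E2 B4 83.
U+05DF: 2-byte form → D7 9F.
U+0167: 2-byte form → C5 A7.
U+07CD: 2-byte form → DF 8D.
U+10D709: 4-byte form → F4 8D 9C 89.
U+1F683: 4-byte form → F0 9F 9A 83.
U+EF70: 3-byte form → EE BD B0.
U+0E02: 3-byte form → E0 B8 82.
Concatenated (23 bytes): E2 B4 83 D7 9F C5 A7 DF 8D F4 8D 9C 89 F0 9F 9A 83 EE BD B0 E0 B8 82.

E2 B4 83 D7 9F C5 A7 DF 8D F4 8D 9C 89 F0 9F 9A 83 EE BD B0 E0 B8 82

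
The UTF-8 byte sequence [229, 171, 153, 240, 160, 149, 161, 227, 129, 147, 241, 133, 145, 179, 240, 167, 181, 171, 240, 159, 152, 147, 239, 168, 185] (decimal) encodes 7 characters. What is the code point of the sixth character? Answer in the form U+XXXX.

Offset 0: leading byte 0xE5 = 11100101 → 3-byte char #1 = E5 AB 99.
Offset 3: leading byte 0xF0 = 11110000 → 4-byte char #2 = F0 A0 95 A1.
Offset 7: leading byte 0xE3 = 11100011 → 3-byte char #3 = E3 81 93.
Offset 10: leading byte 0xF1 = 11110001 → 4-byte char #4 = F1 85 91 B3.
Offset 14: leading byte 0xF0 = 11110000 → 4-byte char #5 = F0 A7 B5 AB.
Offset 18: leading byte 0xF0 = 11110000 → 4-byte char #6 = F0 9F 98 93.
Leading byte 0xF0 = 11110000 matches 11110xxx → 4-byte sequence.
Byte 1: 0xF0 = 11110000, payload 000 (3 bits).
Byte 2: 0x9F = 10011111 (10xxxxxx ✓), payload 011111.
Byte 3: 0x98 = 10011000 (10xxxxxx ✓), payload 011000.
Byte 4: 0x93 = 10010011 (10xxxxxx ✓), payload 010011.
Concatenate: 000011111011000010011 = 0x1F613 (21 bits → U+1F613).

U+1F613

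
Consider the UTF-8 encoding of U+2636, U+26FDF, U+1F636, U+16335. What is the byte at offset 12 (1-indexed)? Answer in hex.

0xF0

1-indexed offset 12 is 0-indexed offset 11.
U+2636 → 3-byte form E2 98 B6 at offsets 0–2.
U+26FDF → 4-byte form F0 A6 BF 9F at offsets 3–6.
U+1F636 → 4-byte form F0 9F 98 B6 at offsets 7–10.
U+16335 → 4-byte form F0 96 8C B5 at offsets 11–14.
Offset 11 falls in char 4's range; it's byte 1 of F0 96 8C B5 = 0xF0.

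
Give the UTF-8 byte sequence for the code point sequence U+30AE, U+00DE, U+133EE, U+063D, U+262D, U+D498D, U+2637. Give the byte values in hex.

U+30AE: 3-byte form → E3 82 AE.
U+00DE: 2-byte form → C3 9E.
U+133EE: 4-byte form → F0 93 8F AE.
U+063D: 2-byte form → D8 BD.
U+262D: 3-byte form → E2 98 AD.
U+D498D: 4-byte form → F3 94 A6 8D.
U+2637: 3-byte form → E2 98 B7.
Concatenated (21 bytes): E3 82 AE C3 9E F0 93 8F AE D8 BD E2 98 AD F3 94 A6 8D E2 98 B7.

E3 82 AE C3 9E F0 93 8F AE D8 BD E2 98 AD F3 94 A6 8D E2 98 B7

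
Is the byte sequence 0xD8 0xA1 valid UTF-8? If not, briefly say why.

valid

Leading byte 0xD8 = 11011000 → 2-byte form.
Continuation bytes 0xA1=10100001 all match 10xxxxxx.
Decoded value 0x621 is ≥ 0x80 (shortest form) and not a surrogate.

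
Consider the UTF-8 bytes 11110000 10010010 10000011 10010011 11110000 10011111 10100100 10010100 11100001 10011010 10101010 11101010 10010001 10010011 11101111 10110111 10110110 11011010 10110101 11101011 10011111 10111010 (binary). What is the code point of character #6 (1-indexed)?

Offset 0: leading byte 0xF0 = 11110000 → 4-byte char #1 = F0 92 83 93.
Offset 4: leading byte 0xF0 = 11110000 → 4-byte char #2 = F0 9F A4 94.
Offset 8: leading byte 0xE1 = 11100001 → 3-byte char #3 = E1 9A AA.
Offset 11: leading byte 0xEA = 11101010 → 3-byte char #4 = EA 91 93.
Offset 14: leading byte 0xEF = 11101111 → 3-byte char #5 = EF B7 B6.
Offset 17: leading byte 0xDA = 11011010 → 2-byte char #6 = DA B5.
Leading byte 0xDA = 11011010 matches 110xxxxx → 2-byte sequence.
Byte 1: 0xDA = 11011010, payload 11010 (5 bits).
Byte 2: 0xB5 = 10110101 (10xxxxxx ✓), payload 110101.
Concatenate: 11010110101 = 0x6B5 (11 bits → U+06B5).

U+06B5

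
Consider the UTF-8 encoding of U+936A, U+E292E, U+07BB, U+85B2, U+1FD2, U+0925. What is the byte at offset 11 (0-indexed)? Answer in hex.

U+936A → 3-byte form E9 8D AA at offsets 0–2.
U+E292E → 4-byte form F3 A2 A4 AE at offsets 3–6.
U+07BB → 2-byte form DE BB at offsets 7–8.
U+85B2 → 3-byte form E8 96 B2 at offsets 9–11.
Offset 11 falls in char 4's range; it's byte 3 of E8 96 B2 = 0xB2.

0xB2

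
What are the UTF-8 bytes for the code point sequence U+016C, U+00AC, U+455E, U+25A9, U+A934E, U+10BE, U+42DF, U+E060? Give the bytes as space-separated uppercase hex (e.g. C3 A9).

C5 AC C2 AC E4 95 9E E2 96 A9 F2 A9 8D 8E E1 82 BE E4 8B 9F EE 81 A0

U+016C: 2-byte form → C5 AC.
U+00AC: 2-byte form → C2 AC.
U+455E: 3-byte form → E4 95 9E.
U+25A9: 3-byte form → E2 96 A9.
U+A934E: 4-byte form → F2 A9 8D 8E.
U+10BE: 3-byte form → E1 82 BE.
U+42DF: 3-byte form → E4 8B 9F.
U+E060: 3-byte form → EE 81 A0.
Concatenated (23 bytes): C5 AC C2 AC E4 95 9E E2 96 A9 F2 A9 8D 8E E1 82 BE E4 8B 9F EE 81 A0.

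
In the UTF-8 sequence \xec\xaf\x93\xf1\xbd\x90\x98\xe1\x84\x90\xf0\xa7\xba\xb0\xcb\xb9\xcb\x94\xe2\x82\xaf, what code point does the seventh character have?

Offset 0: leading byte 0xEC = 11101100 → 3-byte char #1 = EC AF 93.
Offset 3: leading byte 0xF1 = 11110001 → 4-byte char #2 = F1 BD 90 98.
Offset 7: leading byte 0xE1 = 11100001 → 3-byte char #3 = E1 84 90.
Offset 10: leading byte 0xF0 = 11110000 → 4-byte char #4 = F0 A7 BA B0.
Offset 14: leading byte 0xCB = 11001011 → 2-byte char #5 = CB B9.
Offset 16: leading byte 0xCB = 11001011 → 2-byte char #6 = CB 94.
Offset 18: leading byte 0xE2 = 11100010 → 3-byte char #7 = E2 82 AF.
Leading byte 0xE2 = 11100010 matches 1110xxxx → 3-byte sequence.
Byte 1: 0xE2 = 11100010, payload 0010 (4 bits).
Byte 2: 0x82 = 10000010 (10xxxxxx ✓), payload 000010.
Byte 3: 0xAF = 10101111 (10xxxxxx ✓), payload 101111.
Concatenate: 0010000010101111 = 0x20AF (16 bits → U+20AF).

U+20AF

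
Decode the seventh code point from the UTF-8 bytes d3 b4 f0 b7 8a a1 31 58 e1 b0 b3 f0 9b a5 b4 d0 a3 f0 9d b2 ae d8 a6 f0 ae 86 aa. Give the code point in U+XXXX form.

Offset 0: leading byte 0xD3 = 11010011 → 2-byte char #1 = D3 B4.
Offset 2: leading byte 0xF0 = 11110000 → 4-byte char #2 = F0 B7 8A A1.
Offset 6: leading byte 0x31 = 00110001 → 1-byte char #3 = 31.
Offset 7: leading byte 0x58 = 01011000 → 1-byte char #4 = 58.
Offset 8: leading byte 0xE1 = 11100001 → 3-byte char #5 = E1 B0 B3.
Offset 11: leading byte 0xF0 = 11110000 → 4-byte char #6 = F0 9B A5 B4.
Offset 15: leading byte 0xD0 = 11010000 → 2-byte char #7 = D0 A3.
Leading byte 0xD0 = 11010000 matches 110xxxxx → 2-byte sequence.
Byte 1: 0xD0 = 11010000, payload 10000 (5 bits).
Byte 2: 0xA3 = 10100011 (10xxxxxx ✓), payload 100011.
Concatenate: 10000100011 = 0x423 (11 bits → U+0423).

U+0423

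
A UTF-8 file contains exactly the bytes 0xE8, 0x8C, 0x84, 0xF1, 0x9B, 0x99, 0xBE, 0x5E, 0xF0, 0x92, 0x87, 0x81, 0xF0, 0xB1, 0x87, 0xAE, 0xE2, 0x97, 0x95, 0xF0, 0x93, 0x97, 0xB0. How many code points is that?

Byte at offset 0: 0xE8 = 11101000 → 3-byte char (#1). Advance 3.
Byte at offset 3: 0xF1 = 11110001 → 4-byte char (#2). Advance 4.
Byte at offset 7: 0x5E = 01011110 → 1-byte char (#3). Advance 1.
Byte at offset 8: 0xF0 = 11110000 → 4-byte char (#4). Advance 4.
Byte at offset 12: 0xF0 = 11110000 → 4-byte char (#5). Advance 4.
Byte at offset 16: 0xE2 = 11100010 → 3-byte char (#6). Advance 3.
Byte at offset 19: 0xF0 = 11110000 → 4-byte char (#7). Advance 4.
Reached end at offset 23 after 7 code points.

7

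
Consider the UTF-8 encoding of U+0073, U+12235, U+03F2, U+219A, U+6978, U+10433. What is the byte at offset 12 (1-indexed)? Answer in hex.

0xA5

1-indexed offset 12 is 0-indexed offset 11.
U+0073 → 1-byte form 73 at offsets 0–0.
U+12235 → 4-byte form F0 92 88 B5 at offsets 1–4.
U+03F2 → 2-byte form CF B2 at offsets 5–6.
U+219A → 3-byte form E2 86 9A at offsets 7–9.
U+6978 → 3-byte form E6 A5 B8 at offsets 10–12.
Offset 11 falls in char 5's range; it's byte 2 of E6 A5 B8 = 0xA5.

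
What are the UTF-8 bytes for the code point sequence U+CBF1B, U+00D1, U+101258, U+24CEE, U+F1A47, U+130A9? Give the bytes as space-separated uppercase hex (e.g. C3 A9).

U+CBF1B: 4-byte form → F3 8B BC 9B.
U+00D1: 2-byte form → C3 91.
U+101258: 4-byte form → F4 81 89 98.
U+24CEE: 4-byte form → F0 A4 B3 AE.
U+F1A47: 4-byte form → F3 B1 A9 87.
U+130A9: 4-byte form → F0 93 82 A9.
Concatenated (22 bytes): F3 8B BC 9B C3 91 F4 81 89 98 F0 A4 B3 AE F3 B1 A9 87 F0 93 82 A9.

F3 8B BC 9B C3 91 F4 81 89 98 F0 A4 B3 AE F3 B1 A9 87 F0 93 82 A9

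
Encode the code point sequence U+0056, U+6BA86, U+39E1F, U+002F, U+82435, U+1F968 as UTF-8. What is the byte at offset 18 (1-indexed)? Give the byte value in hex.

0xA8

1-indexed offset 18 is 0-indexed offset 17.
U+0056 → 1-byte form 56 at offsets 0–0.
U+6BA86 → 4-byte form F1 AB AA 86 at offsets 1–4.
U+39E1F → 4-byte form F0 B9 B8 9F at offsets 5–8.
U+002F → 1-byte form 2F at offsets 9–9.
U+82435 → 4-byte form F2 82 90 B5 at offsets 10–13.
U+1F968 → 4-byte form F0 9F A5 A8 at offsets 14–17.
Offset 17 falls in char 6's range; it's byte 4 of F0 9F A5 A8 = 0xA8.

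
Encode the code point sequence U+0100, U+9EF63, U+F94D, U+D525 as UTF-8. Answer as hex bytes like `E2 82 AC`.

U+0100: 2-byte form → C4 80.
U+9EF63: 4-byte form → F2 9E BD A3.
U+F94D: 3-byte form → EF A5 8D.
U+D525: 3-byte form → ED 94 A5.
Concatenated (12 bytes): C4 80 F2 9E BD A3 EF A5 8D ED 94 A5.

C4 80 F2 9E BD A3 EF A5 8D ED 94 A5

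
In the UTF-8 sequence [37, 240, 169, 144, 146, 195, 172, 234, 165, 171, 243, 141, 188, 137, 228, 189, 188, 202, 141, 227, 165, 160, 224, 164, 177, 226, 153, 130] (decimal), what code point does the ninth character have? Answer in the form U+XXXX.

Offset 0: leading byte 0x25 = 00100101 → 1-byte char #1 = 25.
Offset 1: leading byte 0xF0 = 11110000 → 4-byte char #2 = F0 A9 90 92.
Offset 5: leading byte 0xC3 = 11000011 → 2-byte char #3 = C3 AC.
Offset 7: leading byte 0xEA = 11101010 → 3-byte char #4 = EA A5 AB.
Offset 10: leading byte 0xF3 = 11110011 → 4-byte char #5 = F3 8D BC 89.
Offset 14: leading byte 0xE4 = 11100100 → 3-byte char #6 = E4 BD BC.
Offset 17: leading byte 0xCA = 11001010 → 2-byte char #7 = CA 8D.
Offset 19: leading byte 0xE3 = 11100011 → 3-byte char #8 = E3 A5 A0.
Offset 22: leading byte 0xE0 = 11100000 → 3-byte char #9 = E0 A4 B1.
Leading byte 0xE0 = 11100000 matches 1110xxxx → 3-byte sequence.
Byte 1: 0xE0 = 11100000, payload 0000 (4 bits).
Byte 2: 0xA4 = 10100100 (10xxxxxx ✓), payload 100100.
Byte 3: 0xB1 = 10110001 (10xxxxxx ✓), payload 110001.
Concatenate: 0000100100110001 = 0x931 (16 bits → U+0931).

U+0931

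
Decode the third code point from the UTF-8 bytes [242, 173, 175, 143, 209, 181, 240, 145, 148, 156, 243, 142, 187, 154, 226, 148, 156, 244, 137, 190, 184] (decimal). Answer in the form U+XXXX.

U+1151C

Offset 0: leading byte 0xF2 = 11110010 → 4-byte char #1 = F2 AD AF 8F.
Offset 4: leading byte 0xD1 = 11010001 → 2-byte char #2 = D1 B5.
Offset 6: leading byte 0xF0 = 11110000 → 4-byte char #3 = F0 91 94 9C.
Leading byte 0xF0 = 11110000 matches 11110xxx → 4-byte sequence.
Byte 1: 0xF0 = 11110000, payload 000 (3 bits).
Byte 2: 0x91 = 10010001 (10xxxxxx ✓), payload 010001.
Byte 3: 0x94 = 10010100 (10xxxxxx ✓), payload 010100.
Byte 4: 0x9C = 10011100 (10xxxxxx ✓), payload 011100.
Concatenate: 000010001010100011100 = 0x1151C (21 bits → U+1151C).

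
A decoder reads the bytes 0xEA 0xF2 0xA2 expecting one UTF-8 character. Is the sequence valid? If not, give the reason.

Leading byte 0xEA = 11101010 → 3-byte form.
Byte 2 is 0xF2 = 11110010, which is not 10xxxxxx — expected a continuation byte.

invalid (non-continuation byte where continuation expected)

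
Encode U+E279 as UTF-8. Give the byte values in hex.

U+E279 = 0xE279 = 57977 decimal. In range U+0800–U+FFFF → 3-byte form: 1110xxxx 10xxxxxx 10xxxxxx.
Binary (16 bits): 1110001001111001.
Split 4+6+6: 1110 | 001001 | 111001.
Byte 1: 11101110 = 0xEE.
Byte 2: 10001001 = 0x89.
Byte 3: 10111001 = 0xB9.

EE 89 B9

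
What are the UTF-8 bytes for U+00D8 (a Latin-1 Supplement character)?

U+00D8 = 0xD8 = 216 decimal. In range U+0080–U+07FF → 2-byte form: 110xxxxx 10xxxxxx.
Binary (11 bits): 00011011000.
Split 5+6: 00011 | 011000.
Byte 1: 11000011 = 0xC3.
Byte 2: 10011000 = 0x98.

C3 98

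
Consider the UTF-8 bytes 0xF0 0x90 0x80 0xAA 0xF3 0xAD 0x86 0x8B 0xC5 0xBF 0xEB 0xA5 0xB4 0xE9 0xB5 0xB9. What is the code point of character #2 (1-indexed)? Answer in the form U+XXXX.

U+ED18B

Offset 0: leading byte 0xF0 = 11110000 → 4-byte char #1 = F0 90 80 AA.
Offset 4: leading byte 0xF3 = 11110011 → 4-byte char #2 = F3 AD 86 8B.
Leading byte 0xF3 = 11110011 matches 11110xxx → 4-byte sequence.
Byte 1: 0xF3 = 11110011, payload 011 (3 bits).
Byte 2: 0xAD = 10101101 (10xxxxxx ✓), payload 101101.
Byte 3: 0x86 = 10000110 (10xxxxxx ✓), payload 000110.
Byte 4: 0x8B = 10001011 (10xxxxxx ✓), payload 001011.
Concatenate: 011101101000110001011 = 0xED18B (21 bits → U+ED18B).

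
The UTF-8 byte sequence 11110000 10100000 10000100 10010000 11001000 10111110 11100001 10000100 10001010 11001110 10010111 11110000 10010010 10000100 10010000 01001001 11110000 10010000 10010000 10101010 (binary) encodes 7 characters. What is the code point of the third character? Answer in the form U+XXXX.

U+110A

Offset 0: leading byte 0xF0 = 11110000 → 4-byte char #1 = F0 A0 84 90.
Offset 4: leading byte 0xC8 = 11001000 → 2-byte char #2 = C8 BE.
Offset 6: leading byte 0xE1 = 11100001 → 3-byte char #3 = E1 84 8A.
Leading byte 0xE1 = 11100001 matches 1110xxxx → 3-byte sequence.
Byte 1: 0xE1 = 11100001, payload 0001 (4 bits).
Byte 2: 0x84 = 10000100 (10xxxxxx ✓), payload 000100.
Byte 3: 0x8A = 10001010 (10xxxxxx ✓), payload 001010.
Concatenate: 0001000100001010 = 0x110A (16 bits → U+110A).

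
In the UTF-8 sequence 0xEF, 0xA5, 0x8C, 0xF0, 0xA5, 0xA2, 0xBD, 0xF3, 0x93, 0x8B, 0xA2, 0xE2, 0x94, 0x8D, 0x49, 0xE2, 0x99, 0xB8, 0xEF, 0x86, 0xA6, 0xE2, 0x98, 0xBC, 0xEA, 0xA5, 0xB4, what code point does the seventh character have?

Offset 0: leading byte 0xEF = 11101111 → 3-byte char #1 = EF A5 8C.
Offset 3: leading byte 0xF0 = 11110000 → 4-byte char #2 = F0 A5 A2 BD.
Offset 7: leading byte 0xF3 = 11110011 → 4-byte char #3 = F3 93 8B A2.
Offset 11: leading byte 0xE2 = 11100010 → 3-byte char #4 = E2 94 8D.
Offset 14: leading byte 0x49 = 01001001 → 1-byte char #5 = 49.
Offset 15: leading byte 0xE2 = 11100010 → 3-byte char #6 = E2 99 B8.
Offset 18: leading byte 0xEF = 11101111 → 3-byte char #7 = EF 86 A6.
Leading byte 0xEF = 11101111 matches 1110xxxx → 3-byte sequence.
Byte 1: 0xEF = 11101111, payload 1111 (4 bits).
Byte 2: 0x86 = 10000110 (10xxxxxx ✓), payload 000110.
Byte 3: 0xA6 = 10100110 (10xxxxxx ✓), payload 100110.
Concatenate: 1111000110100110 = 0xF1A6 (16 bits → U+F1A6).

U+F1A6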